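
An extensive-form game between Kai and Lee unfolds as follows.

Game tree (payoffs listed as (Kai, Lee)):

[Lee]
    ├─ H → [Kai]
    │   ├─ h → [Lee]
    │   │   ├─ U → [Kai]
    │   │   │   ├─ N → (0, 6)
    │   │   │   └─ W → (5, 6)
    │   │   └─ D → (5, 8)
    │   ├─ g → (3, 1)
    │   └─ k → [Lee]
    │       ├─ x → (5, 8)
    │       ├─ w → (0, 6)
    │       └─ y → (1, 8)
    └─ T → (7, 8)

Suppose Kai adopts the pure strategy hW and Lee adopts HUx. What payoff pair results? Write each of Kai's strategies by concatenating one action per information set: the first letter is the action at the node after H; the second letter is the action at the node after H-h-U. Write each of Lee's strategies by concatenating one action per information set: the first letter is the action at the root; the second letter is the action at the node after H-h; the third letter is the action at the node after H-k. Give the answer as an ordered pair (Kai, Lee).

(5, 6)

Trace the play path from the root:
  Lee plays H
  Kai plays h at [H]
  Lee plays U at [H-h]
  Kai plays W at [H-h-U]
→ terminal payoff (5, 6).
(Lee's choice at the node after H-k is never reached on this path, so it doesn't affect the outcome.)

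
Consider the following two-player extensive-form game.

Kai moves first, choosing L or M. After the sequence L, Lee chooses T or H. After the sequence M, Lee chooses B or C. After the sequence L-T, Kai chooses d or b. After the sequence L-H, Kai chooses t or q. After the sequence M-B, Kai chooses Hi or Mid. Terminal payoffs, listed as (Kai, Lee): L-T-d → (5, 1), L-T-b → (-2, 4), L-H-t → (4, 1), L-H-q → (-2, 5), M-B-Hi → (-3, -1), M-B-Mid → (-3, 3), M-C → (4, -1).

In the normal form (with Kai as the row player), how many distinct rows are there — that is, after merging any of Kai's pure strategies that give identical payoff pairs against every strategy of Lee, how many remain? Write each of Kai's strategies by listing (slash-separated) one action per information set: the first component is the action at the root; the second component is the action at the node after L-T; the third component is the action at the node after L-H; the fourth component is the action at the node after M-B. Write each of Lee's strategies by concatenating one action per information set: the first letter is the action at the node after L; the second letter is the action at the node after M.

6

Kai has 16 pure strategies: L/d/t/Hi, L/d/t/Mid, L/d/q/Hi, L/d/q/Mid, L/b/t/Hi, L/b/t/Mid, L/b/q/Hi, L/b/q/Mid, M/d/t/Hi, M/d/t/Mid, M/d/q/Hi, M/d/q/Mid, M/b/t/Hi, M/b/t/Mid, M/b/q/Hi, M/b/q/Mid. Columns: TB, TC, HB, HC.
{L/d/t/Hi, L/d/t/Mid} → row (5,1) (5,1) (4,1) (4,1)
{L/d/q/Hi, L/d/q/Mid} → row (5,1) (5,1) (-2,5) (-2,5)
{L/b/t/Hi, L/b/t/Mid} → row (-2,4) (-2,4) (4,1) (4,1)
{L/b/q/Hi, L/b/q/Mid} → row (-2,4) (-2,4) (-2,5) (-2,5)
{M/d/t/Hi, M/d/q/Hi, M/b/t/Hi, M/b/q/Hi} → row (-3,-1) (4,-1) (-3,-1) (4,-1)
{M/d/t/Mid, M/d/q/Mid, M/b/t/Mid, M/b/q/Mid} → row (-3,3) (4,-1) (-3,3) (4,-1)
That's 6 distinct rows out of 16 strategies.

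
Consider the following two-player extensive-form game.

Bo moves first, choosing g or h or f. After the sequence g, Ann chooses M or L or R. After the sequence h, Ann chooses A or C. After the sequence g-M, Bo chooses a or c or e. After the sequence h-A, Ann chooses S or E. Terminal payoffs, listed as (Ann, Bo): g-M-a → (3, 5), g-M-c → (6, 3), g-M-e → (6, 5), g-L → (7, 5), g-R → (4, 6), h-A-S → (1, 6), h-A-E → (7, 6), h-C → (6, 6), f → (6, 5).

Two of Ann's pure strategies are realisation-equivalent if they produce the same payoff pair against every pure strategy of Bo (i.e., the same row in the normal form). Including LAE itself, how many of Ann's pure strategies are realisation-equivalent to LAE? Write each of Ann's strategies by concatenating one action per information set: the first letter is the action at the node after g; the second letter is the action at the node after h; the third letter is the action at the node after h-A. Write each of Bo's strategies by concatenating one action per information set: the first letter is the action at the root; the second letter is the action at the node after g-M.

Row for LAE (columns ga, gc, ge, ha, hc, he, fa, fc, fe): (7,5) (7,5) (7,5) (7,6) (7,6) (7,6) (6,5) (6,5) (6,5).
Every one of Ann's information sets is on the play path for some reply by Bo when Ann follows LAE.
Changing the action at any of them therefore changes at least one column, so only LAE itself gives this row.

1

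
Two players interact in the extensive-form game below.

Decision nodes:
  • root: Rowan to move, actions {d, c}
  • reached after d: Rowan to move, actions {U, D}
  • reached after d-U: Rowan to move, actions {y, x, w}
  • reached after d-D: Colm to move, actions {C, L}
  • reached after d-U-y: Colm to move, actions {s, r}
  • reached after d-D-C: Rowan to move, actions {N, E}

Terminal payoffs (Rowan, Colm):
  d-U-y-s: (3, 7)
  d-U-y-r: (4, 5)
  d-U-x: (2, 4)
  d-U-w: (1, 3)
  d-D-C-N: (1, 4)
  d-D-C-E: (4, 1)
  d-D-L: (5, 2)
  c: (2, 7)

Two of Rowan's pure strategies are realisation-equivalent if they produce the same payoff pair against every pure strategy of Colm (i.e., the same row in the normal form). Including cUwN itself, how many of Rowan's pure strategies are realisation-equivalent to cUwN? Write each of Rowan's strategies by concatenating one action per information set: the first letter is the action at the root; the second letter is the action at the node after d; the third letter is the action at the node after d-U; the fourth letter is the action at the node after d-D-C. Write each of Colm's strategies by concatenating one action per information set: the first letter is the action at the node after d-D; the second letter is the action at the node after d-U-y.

12

Row for cUwN (columns Cs, Cr, Ls, Lr): (2,7) (2,7) (2,7) (2,7).
Under cUwN, Rowan's choice at the node after d and at the node after d-U and at the node after d-D-C can never be reached regardless of what Colm does, so varying those choices leaves every outcome unchanged.
Holding the reachable choices fixed and varying the unreachable ones freely already gives 2 × 3 × 2 = 12 equivalent strategies.
No other strategy reproduces this row, so those 12 are the full class: cUyN, cUyE, cUxN, cUxE, cUwN, cUwE, cDyN, cDyE, cDxN, cDxE, cDwN, cDwE.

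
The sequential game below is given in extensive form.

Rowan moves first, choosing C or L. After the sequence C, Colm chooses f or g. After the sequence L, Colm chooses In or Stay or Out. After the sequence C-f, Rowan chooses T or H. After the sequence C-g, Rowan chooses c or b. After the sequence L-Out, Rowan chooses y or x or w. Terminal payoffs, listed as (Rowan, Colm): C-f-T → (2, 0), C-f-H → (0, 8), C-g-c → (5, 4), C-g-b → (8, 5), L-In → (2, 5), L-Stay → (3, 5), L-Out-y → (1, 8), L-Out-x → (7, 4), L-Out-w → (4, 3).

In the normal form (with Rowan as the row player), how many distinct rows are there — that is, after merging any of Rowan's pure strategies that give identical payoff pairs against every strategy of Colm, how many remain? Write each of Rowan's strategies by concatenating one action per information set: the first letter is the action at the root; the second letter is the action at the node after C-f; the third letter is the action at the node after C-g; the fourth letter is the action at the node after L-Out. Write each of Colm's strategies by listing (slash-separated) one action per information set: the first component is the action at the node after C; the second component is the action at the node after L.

Rowan has 24 pure strategies: CTcy, CTcx, CTcw, CTby, CTbx, CTbw, CHcy, CHcx, CHcw, CHby, CHbx, CHbw, LTcy, LTcx, LTcw, LTby, LTbx, LTbw, LHcy, LHcx, LHcw, LHby, LHbx, LHbw. Columns: f/In, f/Stay, f/Out, g/In, g/Stay, g/Out.
{CTcy, CTcx, CTcw} → row (2,0) (2,0) (2,0) (5,4) (5,4) (5,4)
{CTby, CTbx, CTbw} → row (2,0) (2,0) (2,0) (8,5) (8,5) (8,5)
{CHcy, CHcx, CHcw} → row (0,8) (0,8) (0,8) (5,4) (5,4) (5,4)
{CHby, CHbx, CHbw} → row (0,8) (0,8) (0,8) (8,5) (8,5) (8,5)
{LTcy, LTby, LHcy, LHby} → row (2,5) (3,5) (1,8) (2,5) (3,5) (1,8)
{LTcx, LTbx, LHcx, LHbx} → row (2,5) (3,5) (7,4) (2,5) (3,5) (7,4)
{LTcw, LTbw, LHcw, LHbw} → row (2,5) (3,5) (4,3) (2,5) (3,5) (4,3)
That's 7 distinct rows out of 24 strategies.

7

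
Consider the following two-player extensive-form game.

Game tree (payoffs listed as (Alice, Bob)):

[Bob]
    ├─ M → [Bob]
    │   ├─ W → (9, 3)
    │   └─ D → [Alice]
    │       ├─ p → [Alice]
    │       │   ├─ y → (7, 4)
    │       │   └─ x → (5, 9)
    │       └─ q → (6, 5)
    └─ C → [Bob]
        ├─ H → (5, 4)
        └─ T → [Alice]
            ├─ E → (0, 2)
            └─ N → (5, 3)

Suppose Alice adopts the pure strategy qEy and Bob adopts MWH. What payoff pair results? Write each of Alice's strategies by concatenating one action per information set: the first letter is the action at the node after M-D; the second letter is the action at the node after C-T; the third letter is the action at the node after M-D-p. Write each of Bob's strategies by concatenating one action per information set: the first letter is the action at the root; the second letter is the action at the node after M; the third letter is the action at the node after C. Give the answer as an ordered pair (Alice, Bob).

(9, 3)

Trace the play path from the root:
  Bob plays M
  Bob plays W at [M]
→ terminal payoff (9, 3).
(Alice's choice at the node after M-D is never reached on this path, so it doesn't affect the outcome.)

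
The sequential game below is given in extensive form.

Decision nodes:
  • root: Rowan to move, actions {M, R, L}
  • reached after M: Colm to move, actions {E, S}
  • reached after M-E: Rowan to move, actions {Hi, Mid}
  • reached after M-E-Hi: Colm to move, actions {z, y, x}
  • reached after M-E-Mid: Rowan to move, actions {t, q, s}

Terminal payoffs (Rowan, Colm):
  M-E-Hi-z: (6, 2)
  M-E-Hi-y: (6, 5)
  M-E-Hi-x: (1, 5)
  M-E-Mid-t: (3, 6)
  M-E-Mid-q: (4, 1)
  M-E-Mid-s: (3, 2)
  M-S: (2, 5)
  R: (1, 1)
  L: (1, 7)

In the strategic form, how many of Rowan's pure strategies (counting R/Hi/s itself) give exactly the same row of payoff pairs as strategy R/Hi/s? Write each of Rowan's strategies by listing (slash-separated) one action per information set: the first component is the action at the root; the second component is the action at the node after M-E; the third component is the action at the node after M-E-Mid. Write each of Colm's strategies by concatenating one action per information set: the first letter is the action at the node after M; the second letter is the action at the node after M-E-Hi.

Row for R/Hi/s (columns Ez, Ey, Ex, Sz, Sy, Sx): (1,1) (1,1) (1,1) (1,1) (1,1) (1,1).
Under R/Hi/s, Rowan's choice at the node after M-E and at the node after M-E-Mid can never be reached regardless of what Colm does, so varying those choices leaves every outcome unchanged.
Holding the reachable choices fixed and varying the unreachable ones freely already gives 2 × 3 = 6 equivalent strategies.
No other strategy reproduces this row, so those 6 are the full class: R/Hi/t, R/Hi/q, R/Hi/s, R/Mid/t, R/Mid/q, R/Mid/s.

6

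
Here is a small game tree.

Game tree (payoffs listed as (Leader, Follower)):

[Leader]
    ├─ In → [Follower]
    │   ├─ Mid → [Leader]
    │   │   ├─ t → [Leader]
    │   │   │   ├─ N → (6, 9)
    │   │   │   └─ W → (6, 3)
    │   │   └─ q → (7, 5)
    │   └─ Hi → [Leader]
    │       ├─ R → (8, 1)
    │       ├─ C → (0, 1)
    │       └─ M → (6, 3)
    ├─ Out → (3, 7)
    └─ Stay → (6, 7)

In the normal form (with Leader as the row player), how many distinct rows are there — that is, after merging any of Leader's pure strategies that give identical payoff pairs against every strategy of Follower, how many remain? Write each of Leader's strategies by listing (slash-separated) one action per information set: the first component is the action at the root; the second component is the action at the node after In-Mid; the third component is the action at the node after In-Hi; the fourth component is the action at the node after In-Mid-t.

11

Leader has 36 pure strategies: In/t/R/N, In/t/R/W, In/t/C/N, In/t/C/W, In/t/M/N, In/t/M/W, In/q/R/N, In/q/R/W, In/q/C/N, In/q/C/W, In/q/M/N, In/q/M/W, Out/t/R/N, Out/t/R/W, Out/t/C/N, Out/t/C/W, Out/t/M/N, Out/t/M/W, Out/q/R/N, Out/q/R/W, Out/q/C/N, Out/q/C/W, Out/q/M/N, Out/q/M/W, Stay/t/R/N, Stay/t/R/W, Stay/t/C/N, Stay/t/C/W, Stay/t/M/N, Stay/t/M/W, Stay/q/R/N, Stay/q/R/W, Stay/q/C/N, Stay/q/C/W, Stay/q/M/N, Stay/q/M/W. Columns: Mid, Hi.
{In/t/R/N} → row (6,9) (8,1)
{In/t/R/W} → row (6,3) (8,1)
{In/t/C/N} → row (6,9) (0,1)
{In/t/C/W} → row (6,3) (0,1)
{In/t/M/N} → row (6,9) (6,3)
{In/t/M/W} → row (6,3) (6,3)
{In/q/R/N, In/q/R/W} → row (7,5) (8,1)
{In/q/C/N, In/q/C/W} → row (7,5) (0,1)
{In/q/M/N, In/q/M/W} → row (7,5) (6,3)
{Out/t/R/N, Out/t/R/W, Out/t/C/N, Out/t/C/W, Out/t/M/N, Out/t/M/W, Out/q/R/N, Out/q/R/W, Out/q/C/N, Out/q/C/W, Out/q/M/N, Out/q/M/W} → row (3,7) (3,7)
{Stay/t/R/N, Stay/t/R/W, Stay/t/C/N, Stay/t/C/W, Stay/t/M/N, Stay/t/M/W, Stay/q/R/N, Stay/q/R/W, Stay/q/C/N, Stay/q/C/W, Stay/q/M/N, Stay/q/M/W} → row (6,7) (6,7)
That's 11 distinct rows out of 36 strategies.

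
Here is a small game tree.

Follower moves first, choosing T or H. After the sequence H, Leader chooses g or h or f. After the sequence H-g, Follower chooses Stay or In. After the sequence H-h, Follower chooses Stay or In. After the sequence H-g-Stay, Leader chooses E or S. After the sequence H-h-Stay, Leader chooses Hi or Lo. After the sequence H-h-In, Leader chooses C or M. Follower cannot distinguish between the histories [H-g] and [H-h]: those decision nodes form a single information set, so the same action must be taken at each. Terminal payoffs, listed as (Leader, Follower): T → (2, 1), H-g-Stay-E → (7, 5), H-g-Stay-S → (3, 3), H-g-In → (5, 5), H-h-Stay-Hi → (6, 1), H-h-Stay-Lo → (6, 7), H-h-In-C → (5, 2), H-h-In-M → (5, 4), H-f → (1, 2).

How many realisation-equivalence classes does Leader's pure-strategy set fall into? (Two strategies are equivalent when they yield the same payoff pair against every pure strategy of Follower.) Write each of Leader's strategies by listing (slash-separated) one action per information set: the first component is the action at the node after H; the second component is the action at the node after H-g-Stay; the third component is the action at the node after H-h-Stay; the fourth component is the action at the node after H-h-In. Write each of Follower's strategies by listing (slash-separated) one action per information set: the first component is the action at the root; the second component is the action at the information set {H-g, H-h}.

7

Leader has 24 pure strategies: g/E/Hi/C, g/E/Hi/M, g/E/Lo/C, g/E/Lo/M, g/S/Hi/C, g/S/Hi/M, g/S/Lo/C, g/S/Lo/M, h/E/Hi/C, h/E/Hi/M, h/E/Lo/C, h/E/Lo/M, h/S/Hi/C, h/S/Hi/M, h/S/Lo/C, h/S/Lo/M, f/E/Hi/C, f/E/Hi/M, f/E/Lo/C, f/E/Lo/M, f/S/Hi/C, f/S/Hi/M, f/S/Lo/C, f/S/Lo/M. Columns: T/Stay, T/In, H/Stay, H/In.
{g/E/Hi/C, g/E/Hi/M, g/E/Lo/C, g/E/Lo/M} → row (2,1) (2,1) (7,5) (5,5)
{g/S/Hi/C, g/S/Hi/M, g/S/Lo/C, g/S/Lo/M} → row (2,1) (2,1) (3,3) (5,5)
{h/E/Hi/C, h/S/Hi/C} → row (2,1) (2,1) (6,1) (5,2)
{h/E/Hi/M, h/S/Hi/M} → row (2,1) (2,1) (6,1) (5,4)
{h/E/Lo/C, h/S/Lo/C} → row (2,1) (2,1) (6,7) (5,2)
{h/E/Lo/M, h/S/Lo/M} → row (2,1) (2,1) (6,7) (5,4)
{f/E/Hi/C, f/E/Hi/M, f/E/Lo/C, f/E/Lo/M, f/S/Hi/C, f/S/Hi/M, f/S/Lo/C, f/S/Lo/M} → row (2,1) (2,1) (1,2) (1,2)
That's 7 distinct rows out of 24 strategies.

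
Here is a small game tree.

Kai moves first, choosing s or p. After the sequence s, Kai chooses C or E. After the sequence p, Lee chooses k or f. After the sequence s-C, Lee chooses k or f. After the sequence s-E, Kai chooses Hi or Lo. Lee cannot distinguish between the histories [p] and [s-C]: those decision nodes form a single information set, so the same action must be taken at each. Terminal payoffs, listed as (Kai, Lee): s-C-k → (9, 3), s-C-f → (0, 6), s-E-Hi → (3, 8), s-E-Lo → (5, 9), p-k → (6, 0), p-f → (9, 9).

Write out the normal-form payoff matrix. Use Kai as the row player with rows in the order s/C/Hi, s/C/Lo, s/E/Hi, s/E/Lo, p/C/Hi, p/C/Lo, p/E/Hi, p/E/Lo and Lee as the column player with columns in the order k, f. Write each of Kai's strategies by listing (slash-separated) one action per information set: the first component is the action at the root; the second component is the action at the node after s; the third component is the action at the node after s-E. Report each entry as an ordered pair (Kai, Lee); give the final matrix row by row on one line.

s/C/Hi: (9,3) (0,6) | s/C/Lo: (9,3) (0,6) | s/E/Hi: (3,8) (3,8) | s/E/Lo: (5,9) (5,9) | p/C/Hi: (6,0) (9,9) | p/C/Lo: (6,0) (9,9) | p/E/Hi: (6,0) (9,9) | p/E/Lo: (6,0) (9,9)

Row s/C/Hi: k→(9,3), f→(0,6)
Row s/C/Lo: k→(9,3), f→(0,6)
Row s/E/Hi: k→(3,8), f→(3,8)
Row s/E/Lo: k→(5,9), f→(5,9)
Row p/C/Hi: k→(6,0), f→(9,9)
Row p/C/Lo: k→(6,0), f→(9,9)
Row p/E/Hi: k→(6,0), f→(9,9)
Row p/E/Lo: k→(6,0), f→(9,9)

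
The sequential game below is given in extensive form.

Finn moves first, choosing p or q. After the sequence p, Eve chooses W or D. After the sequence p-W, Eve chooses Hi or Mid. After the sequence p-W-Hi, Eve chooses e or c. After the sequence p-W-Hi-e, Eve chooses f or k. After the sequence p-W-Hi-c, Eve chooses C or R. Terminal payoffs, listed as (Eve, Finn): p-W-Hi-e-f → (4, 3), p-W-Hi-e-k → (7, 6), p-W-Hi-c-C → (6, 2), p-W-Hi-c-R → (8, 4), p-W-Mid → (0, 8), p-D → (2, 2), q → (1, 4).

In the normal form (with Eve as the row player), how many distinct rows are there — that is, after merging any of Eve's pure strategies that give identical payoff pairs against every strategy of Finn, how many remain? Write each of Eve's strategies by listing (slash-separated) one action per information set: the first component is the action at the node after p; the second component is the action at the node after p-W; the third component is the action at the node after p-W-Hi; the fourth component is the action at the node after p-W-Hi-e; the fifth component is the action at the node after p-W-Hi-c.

6

Eve has 32 pure strategies: W/Hi/e/f/C, W/Hi/e/f/R, W/Hi/e/k/C, W/Hi/e/k/R, W/Hi/c/f/C, W/Hi/c/f/R, W/Hi/c/k/C, W/Hi/c/k/R, W/Mid/e/f/C, W/Mid/e/f/R, W/Mid/e/k/C, W/Mid/e/k/R, W/Mid/c/f/C, W/Mid/c/f/R, W/Mid/c/k/C, W/Mid/c/k/R, D/Hi/e/f/C, D/Hi/e/f/R, D/Hi/e/k/C, D/Hi/e/k/R, D/Hi/c/f/C, D/Hi/c/f/R, D/Hi/c/k/C, D/Hi/c/k/R, D/Mid/e/f/C, D/Mid/e/f/R, D/Mid/e/k/C, D/Mid/e/k/R, D/Mid/c/f/C, D/Mid/c/f/R, D/Mid/c/k/C, D/Mid/c/k/R. Columns: p, q.
{W/Hi/e/f/C, W/Hi/e/f/R} → row (4,3) (1,4)
{W/Hi/e/k/C, W/Hi/e/k/R} → row (7,6) (1,4)
{W/Hi/c/f/C, W/Hi/c/k/C} → row (6,2) (1,4)
{W/Hi/c/f/R, W/Hi/c/k/R} → row (8,4) (1,4)
{W/Mid/e/f/C, W/Mid/e/f/R, W/Mid/e/k/C, W/Mid/e/k/R, W/Mid/c/f/C, W/Mid/c/f/R, W/Mid/c/k/C, W/Mid/c/k/R} → row (0,8) (1,4)
{D/Hi/e/f/C, D/Hi/e/f/R, D/Hi/e/k/C, D/Hi/e/k/R, D/Hi/c/f/C, D/Hi/c/f/R, D/Hi/c/k/C, D/Hi/c/k/R, D/Mid/e/f/C, D/Mid/e/f/R, D/Mid/e/k/C, D/Mid/e/k/R, D/Mid/c/f/C, D/Mid/c/f/R, D/Mid/c/k/C, D/Mid/c/k/R} → row (2,2) (1,4)
That's 6 distinct rows out of 32 strategies.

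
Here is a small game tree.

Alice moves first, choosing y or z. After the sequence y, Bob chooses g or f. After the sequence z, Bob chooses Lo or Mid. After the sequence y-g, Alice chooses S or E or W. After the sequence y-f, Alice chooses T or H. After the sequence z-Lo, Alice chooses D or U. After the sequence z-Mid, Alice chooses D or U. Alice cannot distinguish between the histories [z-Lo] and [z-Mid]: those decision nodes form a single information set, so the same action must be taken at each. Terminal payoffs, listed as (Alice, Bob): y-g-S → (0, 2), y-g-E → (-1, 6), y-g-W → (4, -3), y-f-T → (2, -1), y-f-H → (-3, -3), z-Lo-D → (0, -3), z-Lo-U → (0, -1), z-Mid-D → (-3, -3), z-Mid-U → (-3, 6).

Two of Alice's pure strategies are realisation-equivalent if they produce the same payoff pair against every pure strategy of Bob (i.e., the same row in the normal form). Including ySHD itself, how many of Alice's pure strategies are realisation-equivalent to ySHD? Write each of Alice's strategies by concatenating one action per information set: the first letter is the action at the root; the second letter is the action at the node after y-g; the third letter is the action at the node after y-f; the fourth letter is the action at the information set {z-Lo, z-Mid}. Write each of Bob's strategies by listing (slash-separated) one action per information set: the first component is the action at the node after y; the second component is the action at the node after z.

2

Row for ySHD (columns g/Lo, g/Mid, f/Lo, f/Mid): (0,2) (0,2) (-3,-3) (-3,-3).
Under ySHD, Alice's choice at the information set {z-Lo, z-Mid} can never be reached regardless of what Bob does, so varying those choices leaves every outcome unchanged.
Holding the reachable choices fixed and varying the unreachable one freely already gives 2 equivalent strategies.
No other strategy reproduces this row, so those 2 are the full class: ySHD, ySHU.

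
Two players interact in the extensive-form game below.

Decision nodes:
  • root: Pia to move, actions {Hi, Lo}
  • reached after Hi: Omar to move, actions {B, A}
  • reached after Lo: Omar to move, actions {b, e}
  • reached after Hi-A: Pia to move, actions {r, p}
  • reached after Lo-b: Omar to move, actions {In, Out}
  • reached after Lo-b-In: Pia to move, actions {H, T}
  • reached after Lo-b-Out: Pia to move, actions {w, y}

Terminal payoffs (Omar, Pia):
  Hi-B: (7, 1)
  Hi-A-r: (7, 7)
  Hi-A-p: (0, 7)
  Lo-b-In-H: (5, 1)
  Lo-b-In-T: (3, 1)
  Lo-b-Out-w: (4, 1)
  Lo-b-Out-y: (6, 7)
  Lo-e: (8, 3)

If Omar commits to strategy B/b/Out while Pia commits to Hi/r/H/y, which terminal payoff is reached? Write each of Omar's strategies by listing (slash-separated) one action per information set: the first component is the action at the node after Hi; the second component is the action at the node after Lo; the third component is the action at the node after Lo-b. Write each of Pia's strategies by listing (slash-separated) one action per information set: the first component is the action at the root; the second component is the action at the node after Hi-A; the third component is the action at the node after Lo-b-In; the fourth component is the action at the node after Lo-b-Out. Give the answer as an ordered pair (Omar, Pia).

Trace the play path from the root:
  Pia plays Hi
  Omar plays B at [Hi]
→ terminal payoff (7, 1).
(Omar's choice at the node after Lo is never reached on this path, so it doesn't affect the outcome.)

(7, 1)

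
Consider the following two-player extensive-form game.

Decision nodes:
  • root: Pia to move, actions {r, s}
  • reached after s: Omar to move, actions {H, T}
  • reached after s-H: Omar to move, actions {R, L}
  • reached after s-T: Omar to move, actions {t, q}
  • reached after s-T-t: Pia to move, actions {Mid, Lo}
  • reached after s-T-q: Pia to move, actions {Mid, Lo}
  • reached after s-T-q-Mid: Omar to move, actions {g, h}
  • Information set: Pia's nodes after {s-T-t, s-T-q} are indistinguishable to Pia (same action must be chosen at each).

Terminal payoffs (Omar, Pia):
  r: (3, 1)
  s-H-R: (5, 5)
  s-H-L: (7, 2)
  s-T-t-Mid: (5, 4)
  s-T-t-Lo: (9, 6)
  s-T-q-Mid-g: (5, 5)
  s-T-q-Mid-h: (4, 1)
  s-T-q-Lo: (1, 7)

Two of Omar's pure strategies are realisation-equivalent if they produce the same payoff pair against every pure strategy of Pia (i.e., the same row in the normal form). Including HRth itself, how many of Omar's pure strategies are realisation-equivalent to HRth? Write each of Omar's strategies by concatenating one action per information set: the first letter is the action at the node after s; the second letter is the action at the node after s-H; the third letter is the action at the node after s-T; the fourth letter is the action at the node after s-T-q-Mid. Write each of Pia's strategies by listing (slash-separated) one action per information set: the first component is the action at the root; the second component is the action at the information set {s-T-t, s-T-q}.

4

Row for HRth (columns r/Mid, r/Lo, s/Mid, s/Lo): (3,1) (3,1) (5,5) (5,5).
Under HRth, Omar's choice at the node after s-T and at the node after s-T-q-Mid can never be reached regardless of what Pia does, so varying those choices leaves every outcome unchanged.
Holding the reachable choices fixed and varying the unreachable ones freely already gives 2 × 2 = 4 equivalent strategies.
No other strategy reproduces this row, so those 4 are the full class: HRtg, HRth, HRqg, HRqh.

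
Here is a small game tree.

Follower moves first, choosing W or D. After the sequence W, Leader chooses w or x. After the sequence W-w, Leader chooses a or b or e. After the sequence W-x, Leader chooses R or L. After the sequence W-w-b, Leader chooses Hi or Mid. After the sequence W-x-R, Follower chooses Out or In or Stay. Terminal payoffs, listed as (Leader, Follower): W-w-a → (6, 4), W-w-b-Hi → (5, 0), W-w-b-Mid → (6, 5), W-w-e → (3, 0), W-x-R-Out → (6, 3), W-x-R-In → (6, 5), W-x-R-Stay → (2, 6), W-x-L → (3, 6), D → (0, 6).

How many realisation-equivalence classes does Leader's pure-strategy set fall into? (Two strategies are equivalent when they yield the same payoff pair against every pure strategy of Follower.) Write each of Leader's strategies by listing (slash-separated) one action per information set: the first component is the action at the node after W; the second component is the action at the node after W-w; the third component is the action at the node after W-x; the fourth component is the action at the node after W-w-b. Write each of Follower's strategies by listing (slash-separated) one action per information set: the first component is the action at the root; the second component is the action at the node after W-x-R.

6

Leader has 24 pure strategies: w/a/R/Hi, w/a/R/Mid, w/a/L/Hi, w/a/L/Mid, w/b/R/Hi, w/b/R/Mid, w/b/L/Hi, w/b/L/Mid, w/e/R/Hi, w/e/R/Mid, w/e/L/Hi, w/e/L/Mid, x/a/R/Hi, x/a/R/Mid, x/a/L/Hi, x/a/L/Mid, x/b/R/Hi, x/b/R/Mid, x/b/L/Hi, x/b/L/Mid, x/e/R/Hi, x/e/R/Mid, x/e/L/Hi, x/e/L/Mid. Columns: W/Out, W/In, W/Stay, D/Out, D/In, D/Stay.
{w/a/R/Hi, w/a/R/Mid, w/a/L/Hi, w/a/L/Mid} → row (6,4) (6,4) (6,4) (0,6) (0,6) (0,6)
{w/b/R/Hi, w/b/L/Hi} → row (5,0) (5,0) (5,0) (0,6) (0,6) (0,6)
{w/b/R/Mid, w/b/L/Mid} → row (6,5) (6,5) (6,5) (0,6) (0,6) (0,6)
{w/e/R/Hi, w/e/R/Mid, w/e/L/Hi, w/e/L/Mid} → row (3,0) (3,0) (3,0) (0,6) (0,6) (0,6)
{x/a/R/Hi, x/a/R/Mid, x/b/R/Hi, x/b/R/Mid, x/e/R/Hi, x/e/R/Mid} → row (6,3) (6,5) (2,6) (0,6) (0,6) (0,6)
{x/a/L/Hi, x/a/L/Mid, x/b/L/Hi, x/b/L/Mid, x/e/L/Hi, x/e/L/Mid} → row (3,6) (3,6) (3,6) (0,6) (0,6) (0,6)
That's 6 distinct rows out of 24 strategies.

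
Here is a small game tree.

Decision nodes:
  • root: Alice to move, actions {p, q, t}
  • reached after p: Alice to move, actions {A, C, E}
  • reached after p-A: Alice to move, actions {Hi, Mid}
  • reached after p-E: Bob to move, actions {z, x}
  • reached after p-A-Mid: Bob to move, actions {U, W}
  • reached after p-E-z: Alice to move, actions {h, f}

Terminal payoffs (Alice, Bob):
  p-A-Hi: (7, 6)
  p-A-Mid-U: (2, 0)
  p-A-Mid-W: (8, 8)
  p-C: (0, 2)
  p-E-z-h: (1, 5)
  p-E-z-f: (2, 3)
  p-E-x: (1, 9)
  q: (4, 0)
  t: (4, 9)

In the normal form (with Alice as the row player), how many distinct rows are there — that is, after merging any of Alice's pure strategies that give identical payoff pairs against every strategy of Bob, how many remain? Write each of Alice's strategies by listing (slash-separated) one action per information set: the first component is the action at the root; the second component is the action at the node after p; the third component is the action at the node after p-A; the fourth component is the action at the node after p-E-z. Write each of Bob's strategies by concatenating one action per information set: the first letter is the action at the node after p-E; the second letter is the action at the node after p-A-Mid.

Alice has 36 pure strategies: p/A/Hi/h, p/A/Hi/f, p/A/Mid/h, p/A/Mid/f, p/C/Hi/h, p/C/Hi/f, p/C/Mid/h, p/C/Mid/f, p/E/Hi/h, p/E/Hi/f, p/E/Mid/h, p/E/Mid/f, q/A/Hi/h, q/A/Hi/f, q/A/Mid/h, q/A/Mid/f, q/C/Hi/h, q/C/Hi/f, q/C/Mid/h, q/C/Mid/f, q/E/Hi/h, q/E/Hi/f, q/E/Mid/h, q/E/Mid/f, t/A/Hi/h, t/A/Hi/f, t/A/Mid/h, t/A/Mid/f, t/C/Hi/h, t/C/Hi/f, t/C/Mid/h, t/C/Mid/f, t/E/Hi/h, t/E/Hi/f, t/E/Mid/h, t/E/Mid/f. Columns: zU, zW, xU, xW.
{p/A/Hi/h, p/A/Hi/f} → row (7,6) (7,6) (7,6) (7,6)
{p/A/Mid/h, p/A/Mid/f} → row (2,0) (8,8) (2,0) (8,8)
{p/C/Hi/h, p/C/Hi/f, p/C/Mid/h, p/C/Mid/f} → row (0,2) (0,2) (0,2) (0,2)
{p/E/Hi/h, p/E/Mid/h} → row (1,5) (1,5) (1,9) (1,9)
{p/E/Hi/f, p/E/Mid/f} → row (2,3) (2,3) (1,9) (1,9)
{q/A/Hi/h, q/A/Hi/f, q/A/Mid/h, q/A/Mid/f, q/C/Hi/h, q/C/Hi/f, q/C/Mid/h, q/C/Mid/f, q/E/Hi/h, q/E/Hi/f, q/E/Mid/h, q/E/Mid/f} → row (4,0) (4,0) (4,0) (4,0)
{t/A/Hi/h, t/A/Hi/f, t/A/Mid/h, t/A/Mid/f, t/C/Hi/h, t/C/Hi/f, t/C/Mid/h, t/C/Mid/f, t/E/Hi/h, t/E/Hi/f, t/E/Mid/h, t/E/Mid/f} → row (4,9) (4,9) (4,9) (4,9)
That's 7 distinct rows out of 36 strategies.

7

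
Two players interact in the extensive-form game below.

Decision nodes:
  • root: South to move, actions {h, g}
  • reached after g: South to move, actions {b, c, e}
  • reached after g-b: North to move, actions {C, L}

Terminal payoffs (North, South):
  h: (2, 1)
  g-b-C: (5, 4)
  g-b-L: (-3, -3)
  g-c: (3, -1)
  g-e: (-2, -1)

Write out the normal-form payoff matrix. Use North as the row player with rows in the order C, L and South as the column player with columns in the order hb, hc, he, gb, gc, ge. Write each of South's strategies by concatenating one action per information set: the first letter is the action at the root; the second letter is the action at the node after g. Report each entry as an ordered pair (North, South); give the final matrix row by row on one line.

C: (2,1) (2,1) (2,1) (5,4) (3,-1) (-2,-1) | L: (2,1) (2,1) (2,1) (-3,-3) (3,-1) (-2,-1)

           hb       hc       he       gb       gc       ge
   C    (2,1)    (2,1)    (2,1)    (5,4)   (3,-1)  (-2,-1)
   L    (2,1)    (2,1)    (2,1)  (-3,-3)   (3,-1)  (-2,-1)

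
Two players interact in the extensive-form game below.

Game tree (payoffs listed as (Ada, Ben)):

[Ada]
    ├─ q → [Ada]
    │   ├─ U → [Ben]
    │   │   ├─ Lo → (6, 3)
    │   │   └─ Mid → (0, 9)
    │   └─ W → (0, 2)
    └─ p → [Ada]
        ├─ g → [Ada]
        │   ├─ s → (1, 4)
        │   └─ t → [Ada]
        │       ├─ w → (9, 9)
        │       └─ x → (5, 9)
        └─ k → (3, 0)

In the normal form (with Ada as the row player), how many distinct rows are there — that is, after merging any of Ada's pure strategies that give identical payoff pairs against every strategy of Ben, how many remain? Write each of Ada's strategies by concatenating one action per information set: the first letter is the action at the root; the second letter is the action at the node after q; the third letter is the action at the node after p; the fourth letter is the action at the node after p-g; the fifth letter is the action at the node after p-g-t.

6

Ada has 32 pure strategies: qUgsw, qUgsx, qUgtw, qUgtx, qUksw, qUksx, qUktw, qUktx, qWgsw, qWgsx, qWgtw, qWgtx, qWksw, qWksx, qWktw, qWktx, pUgsw, pUgsx, pUgtw, pUgtx, pUksw, pUksx, pUktw, pUktx, pWgsw, pWgsx, pWgtw, pWgtx, pWksw, pWksx, pWktw, pWktx. Columns: Lo, Mid.
{qUgsw, qUgsx, qUgtw, qUgtx, qUksw, qUksx, qUktw, qUktx} → row (6,3) (0,9)
{qWgsw, qWgsx, qWgtw, qWgtx, qWksw, qWksx, qWktw, qWktx} → row (0,2) (0,2)
{pUgsw, pUgsx, pWgsw, pWgsx} → row (1,4) (1,4)
{pUgtw, pWgtw} → row (9,9) (9,9)
{pUgtx, pWgtx} → row (5,9) (5,9)
{pUksw, pUksx, pUktw, pUktx, pWksw, pWksx, pWktw, pWktx} → row (3,0) (3,0)
That's 6 distinct rows out of 32 strategies.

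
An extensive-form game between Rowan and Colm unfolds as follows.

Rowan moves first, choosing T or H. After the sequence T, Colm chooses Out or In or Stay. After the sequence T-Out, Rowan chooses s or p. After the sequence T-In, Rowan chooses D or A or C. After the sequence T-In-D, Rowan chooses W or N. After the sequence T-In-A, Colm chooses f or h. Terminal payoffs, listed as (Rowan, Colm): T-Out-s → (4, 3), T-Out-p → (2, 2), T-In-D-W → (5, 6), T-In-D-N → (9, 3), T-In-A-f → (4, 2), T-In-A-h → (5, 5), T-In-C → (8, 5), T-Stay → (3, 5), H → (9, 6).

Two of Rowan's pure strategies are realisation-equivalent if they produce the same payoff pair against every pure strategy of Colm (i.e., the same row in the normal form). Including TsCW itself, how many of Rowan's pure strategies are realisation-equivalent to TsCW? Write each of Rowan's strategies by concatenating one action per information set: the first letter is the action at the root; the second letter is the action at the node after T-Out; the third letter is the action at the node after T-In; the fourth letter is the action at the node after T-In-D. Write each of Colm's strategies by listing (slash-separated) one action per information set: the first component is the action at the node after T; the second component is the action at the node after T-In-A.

Row for TsCW (columns Out/f, Out/h, In/f, In/h, Stay/f, Stay/h): (4,3) (4,3) (8,5) (8,5) (3,5) (3,5).
Under TsCW, Rowan's choice at the node after T-In-D can never be reached regardless of what Colm does, so varying those choices leaves every outcome unchanged.
Holding the reachable choices fixed and varying the unreachable one freely already gives 2 equivalent strategies.
No other strategy reproduces this row, so those 2 are the full class: TsCW, TsCN.

2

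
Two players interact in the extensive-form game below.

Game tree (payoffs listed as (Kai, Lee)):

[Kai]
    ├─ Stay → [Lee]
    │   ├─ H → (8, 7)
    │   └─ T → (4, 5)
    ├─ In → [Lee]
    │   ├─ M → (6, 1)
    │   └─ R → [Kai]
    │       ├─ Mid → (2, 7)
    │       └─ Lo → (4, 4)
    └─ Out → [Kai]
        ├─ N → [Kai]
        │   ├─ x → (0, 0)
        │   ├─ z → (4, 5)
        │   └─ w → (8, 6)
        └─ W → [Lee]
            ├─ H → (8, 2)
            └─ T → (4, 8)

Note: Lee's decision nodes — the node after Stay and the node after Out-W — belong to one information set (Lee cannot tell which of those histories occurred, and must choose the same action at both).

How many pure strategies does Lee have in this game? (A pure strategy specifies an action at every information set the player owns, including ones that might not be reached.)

4

Lee owns the information set {Stay, Out-W} with actions {H, T} — two choices.
Lee owns the node after In with actions {M, R} — two choices.
A pure strategy fixes one action at each information set independently, so the count is the product 2 × 2 = 4.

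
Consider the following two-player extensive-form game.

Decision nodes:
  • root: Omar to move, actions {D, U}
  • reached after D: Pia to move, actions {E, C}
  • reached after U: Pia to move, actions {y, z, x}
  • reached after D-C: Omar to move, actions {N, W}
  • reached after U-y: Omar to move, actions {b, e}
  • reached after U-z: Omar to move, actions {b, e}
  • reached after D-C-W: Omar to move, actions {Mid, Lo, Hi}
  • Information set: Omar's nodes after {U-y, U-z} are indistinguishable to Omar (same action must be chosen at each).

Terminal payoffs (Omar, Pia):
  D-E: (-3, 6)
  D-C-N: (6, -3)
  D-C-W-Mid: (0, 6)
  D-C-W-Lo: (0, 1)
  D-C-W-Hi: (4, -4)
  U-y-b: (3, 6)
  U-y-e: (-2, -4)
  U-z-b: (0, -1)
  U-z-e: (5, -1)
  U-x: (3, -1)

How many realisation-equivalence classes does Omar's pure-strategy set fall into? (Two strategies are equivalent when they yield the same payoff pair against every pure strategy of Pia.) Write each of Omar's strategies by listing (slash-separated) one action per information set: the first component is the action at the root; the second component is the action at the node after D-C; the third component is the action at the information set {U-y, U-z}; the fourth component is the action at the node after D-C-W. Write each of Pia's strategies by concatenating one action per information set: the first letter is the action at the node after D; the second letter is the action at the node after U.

6

Omar has 24 pure strategies: D/N/b/Mid, D/N/b/Lo, D/N/b/Hi, D/N/e/Mid, D/N/e/Lo, D/N/e/Hi, D/W/b/Mid, D/W/b/Lo, D/W/b/Hi, D/W/e/Mid, D/W/e/Lo, D/W/e/Hi, U/N/b/Mid, U/N/b/Lo, U/N/b/Hi, U/N/e/Mid, U/N/e/Lo, U/N/e/Hi, U/W/b/Mid, U/W/b/Lo, U/W/b/Hi, U/W/e/Mid, U/W/e/Lo, U/W/e/Hi. Columns: Ey, Ez, Ex, Cy, Cz, Cx.
{D/N/b/Mid, D/N/b/Lo, D/N/b/Hi, D/N/e/Mid, D/N/e/Lo, D/N/e/Hi} → row (-3,6) (-3,6) (-3,6) (6,-3) (6,-3) (6,-3)
{D/W/b/Mid, D/W/e/Mid} → row (-3,6) (-3,6) (-3,6) (0,6) (0,6) (0,6)
{D/W/b/Lo, D/W/e/Lo} → row (-3,6) (-3,6) (-3,6) (0,1) (0,1) (0,1)
{D/W/b/Hi, D/W/e/Hi} → row (-3,6) (-3,6) (-3,6) (4,-4) (4,-4) (4,-4)
{U/N/b/Mid, U/N/b/Lo, U/N/b/Hi, U/W/b/Mid, U/W/b/Lo, U/W/b/Hi} → row (3,6) (0,-1) (3,-1) (3,6) (0,-1) (3,-1)
{U/N/e/Mid, U/N/e/Lo, U/N/e/Hi, U/W/e/Mid, U/W/e/Lo, U/W/e/Hi} → row (-2,-4) (5,-1) (3,-1) (-2,-4) (5,-1) (3,-1)
That's 6 distinct rows out of 24 strategies.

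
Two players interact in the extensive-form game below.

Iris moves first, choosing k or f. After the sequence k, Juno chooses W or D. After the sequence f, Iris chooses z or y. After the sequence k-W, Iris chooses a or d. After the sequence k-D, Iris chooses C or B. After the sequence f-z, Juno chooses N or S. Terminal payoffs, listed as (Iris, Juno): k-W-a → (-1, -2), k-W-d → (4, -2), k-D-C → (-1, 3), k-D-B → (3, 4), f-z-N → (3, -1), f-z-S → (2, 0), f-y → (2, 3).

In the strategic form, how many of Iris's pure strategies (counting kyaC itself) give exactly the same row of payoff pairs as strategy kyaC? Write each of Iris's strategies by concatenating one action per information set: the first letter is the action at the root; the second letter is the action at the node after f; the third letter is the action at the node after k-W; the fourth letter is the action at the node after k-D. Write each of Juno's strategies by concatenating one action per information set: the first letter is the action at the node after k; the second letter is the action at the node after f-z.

Row for kyaC (columns WN, WS, DN, DS): (-1,-2) (-1,-2) (-1,3) (-1,3).
Under kyaC, Iris's choice at the node after f can never be reached regardless of what Juno does, so varying those choices leaves every outcome unchanged.
Holding the reachable choices fixed and varying the unreachable one freely already gives 2 equivalent strategies.
No other strategy reproduces this row, so those 2 are the full class: kzaC, kyaC.

2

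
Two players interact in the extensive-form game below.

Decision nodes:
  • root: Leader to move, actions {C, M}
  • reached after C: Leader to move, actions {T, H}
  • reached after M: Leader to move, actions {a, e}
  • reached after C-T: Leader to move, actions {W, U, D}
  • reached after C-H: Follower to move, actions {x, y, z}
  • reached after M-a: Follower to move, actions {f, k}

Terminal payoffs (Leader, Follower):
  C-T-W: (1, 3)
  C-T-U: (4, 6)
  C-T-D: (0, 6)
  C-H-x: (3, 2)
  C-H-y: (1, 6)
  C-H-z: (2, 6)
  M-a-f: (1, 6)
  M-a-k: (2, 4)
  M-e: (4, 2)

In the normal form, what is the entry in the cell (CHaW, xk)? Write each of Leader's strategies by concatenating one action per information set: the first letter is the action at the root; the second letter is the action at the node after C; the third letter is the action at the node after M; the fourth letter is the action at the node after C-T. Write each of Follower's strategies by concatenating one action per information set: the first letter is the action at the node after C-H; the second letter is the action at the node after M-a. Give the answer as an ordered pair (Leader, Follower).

Trace the play path from the root:
  Leader plays C
  Leader plays H at [C]
  Follower plays x at [C-H]
→ terminal payoff (3, 2).
(Leader's choice at the node after M is never reached on this path, so it doesn't affect the outcome.)

(3, 2)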